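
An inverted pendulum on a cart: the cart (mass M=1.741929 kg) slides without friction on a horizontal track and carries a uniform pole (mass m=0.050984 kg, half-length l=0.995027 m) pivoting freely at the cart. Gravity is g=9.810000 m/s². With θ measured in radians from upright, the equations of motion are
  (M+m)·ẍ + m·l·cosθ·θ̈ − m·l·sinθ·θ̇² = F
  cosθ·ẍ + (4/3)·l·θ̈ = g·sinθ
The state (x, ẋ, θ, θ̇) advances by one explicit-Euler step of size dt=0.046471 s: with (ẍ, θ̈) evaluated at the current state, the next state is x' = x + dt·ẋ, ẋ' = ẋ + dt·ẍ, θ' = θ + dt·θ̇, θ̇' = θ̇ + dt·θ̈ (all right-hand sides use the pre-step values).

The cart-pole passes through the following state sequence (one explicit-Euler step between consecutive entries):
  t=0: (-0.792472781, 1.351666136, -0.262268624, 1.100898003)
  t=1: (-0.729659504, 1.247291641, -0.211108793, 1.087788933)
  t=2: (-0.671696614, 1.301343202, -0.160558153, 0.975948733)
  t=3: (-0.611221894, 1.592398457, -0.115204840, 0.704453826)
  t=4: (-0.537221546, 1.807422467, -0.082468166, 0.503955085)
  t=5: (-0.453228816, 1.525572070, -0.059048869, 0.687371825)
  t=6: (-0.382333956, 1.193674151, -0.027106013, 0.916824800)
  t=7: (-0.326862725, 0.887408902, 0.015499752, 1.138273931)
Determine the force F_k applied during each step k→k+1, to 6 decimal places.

F_0 = -4.024787 N
F_1 = 1.978579 N
F_2 = 10.944456 N
F_3 = 8.081381 N
F_4 = -10.673554 N
F_5 = -12.553601 N
F_6 = -11.573307 N

step 0→1:
  ẍ = (ẋ'−ẋ)/dt = (1.247291641−1.351666136)/0.046471 = -2.246014
  θ̈ = (θ̇'−θ̇)/dt = (1.087788933−1.100898003)/0.046471 = -0.282091
  sinθ=-0.259272, cosθ=0.965804
  F = (M+m)·ẍ + m·l·cosθ·θ̈ − m·l·sinθ·θ̇² = -4.026907 + -0.013821 − -0.015941 = -4.024787
step 1→2:
  ẍ = (ẋ'−ẋ)/dt = (1.301343202−1.247291641)/0.046471 = 1.163125
  θ̈ = (θ̇'−θ̇)/dt = (0.975948733−1.087788933)/0.046471 = -2.406667
  sinθ=-0.209544, cosθ=0.977799
  F = (M+m)·ẍ + m·l·cosθ·θ̈ − m·l·sinθ·θ̇² = 2.085381 + -0.119381 − -0.012579 = 1.978579
step 2→3:
  ẍ = (ẋ'−ẋ)/dt = (1.592398457−1.301343202)/0.046471 = 6.263159
  θ̈ = (θ̇'−θ̇)/dt = (0.704453826−0.975948733)/0.046471 = -5.842244
  sinθ=-0.159869, cosθ=0.987138
  F = (M+m)·ẍ + m·l·cosθ·θ̈ − m·l·sinθ·θ̇² = 11.229299 + -0.292568 − -0.007725 = 10.944456
step 3→4:
  ẍ = (ẋ'−ẋ)/dt = (1.807422467−1.592398457)/0.046471 = 4.627058
  θ̈ = (θ̇'−θ̇)/dt = (0.503955085−0.704453826)/0.046471 = -4.314492
  sinθ=-0.114950, cosθ=0.993371
  F = (M+m)·ẍ + m·l·cosθ·θ̈ − m·l·sinθ·θ̇² = 8.295912 + -0.217425 − -0.002894 = 8.081381
step 4→5:
  ẍ = (ẋ'−ẋ)/dt = (1.525572070−1.807422467)/0.046471 = -6.065081
  θ̈ = (θ̇'−θ̇)/dt = (0.687371825−0.503955085)/0.046471 = 3.946908
  sinθ=-0.082375, cosθ=0.996601
  F = (M+m)·ẍ + m·l·cosθ·θ̈ − m·l·sinθ·θ̇² = -10.874163 + 0.199548 − -0.001061 = -10.673554
step 5→6:
  ẍ = (ẋ'−ẋ)/dt = (1.193674151−1.525572070)/0.046471 = -7.142044
  θ̈ = (θ̇'−θ̇)/dt = (0.916824800−0.687371825)/0.046471 = 4.937552
  sinθ=-0.059015, cosθ=0.998257
  F = (M+m)·ẍ + m·l·cosθ·θ̈ − m·l·sinθ·θ̇² = -12.805063 + 0.250048 − -0.001415 = -12.553601
step 6→7:
  ẍ = (ẋ'−ẋ)/dt = (0.887408902−1.193674151)/0.046471 = -6.590460
  θ̈ = (θ̇'−θ̇)/dt = (1.138273931−0.916824800)/0.046471 = 4.765319
  sinθ=-0.027103, cosθ=0.999633
  F = (M+m)·ẍ + m·l·cosθ·θ̈ − m·l·sinθ·θ̇² = -11.816121 + 0.241658 − -0.001156 = -11.573307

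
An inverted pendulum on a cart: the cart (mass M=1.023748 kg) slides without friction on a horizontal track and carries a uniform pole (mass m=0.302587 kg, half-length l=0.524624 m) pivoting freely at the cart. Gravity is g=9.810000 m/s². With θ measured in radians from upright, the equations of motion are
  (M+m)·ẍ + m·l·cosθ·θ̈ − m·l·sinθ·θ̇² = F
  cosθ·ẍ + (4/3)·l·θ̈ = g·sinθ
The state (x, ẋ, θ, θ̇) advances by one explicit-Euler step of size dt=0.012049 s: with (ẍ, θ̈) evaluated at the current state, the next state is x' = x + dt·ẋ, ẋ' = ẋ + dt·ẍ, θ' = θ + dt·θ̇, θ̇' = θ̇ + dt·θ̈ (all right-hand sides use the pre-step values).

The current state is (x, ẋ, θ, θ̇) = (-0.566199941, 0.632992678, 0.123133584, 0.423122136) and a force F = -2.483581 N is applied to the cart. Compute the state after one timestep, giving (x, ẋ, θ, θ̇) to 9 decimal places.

sinθ=0.122822664, cosθ=0.992428634
temp = (F + m·l·θ̇²·sinθ)/(M+m) = (-2.483581 + 0.003490667)/1.326335 = -1.869882294
θ̈ = (g·sinθ − cosθ·temp)/(l·(4/3 − m·cos²θ/(M+m))) = 5.262245573
ẍ = temp − m·l·θ̈·cosθ/(M+m) = -2.494933486
Euler: x'=-0.566199941+0.012049·0.632992678=-0.558573012, ẋ'=0.632992678+0.012049·-2.494933486=0.602931224
       θ'=0.123133584+0.012049·0.423122136=0.128231783, θ̇'=0.423122136+0.012049·5.262245573=0.486526933

(-0.558573012, 0.602931224, 0.128231783, 0.486526933)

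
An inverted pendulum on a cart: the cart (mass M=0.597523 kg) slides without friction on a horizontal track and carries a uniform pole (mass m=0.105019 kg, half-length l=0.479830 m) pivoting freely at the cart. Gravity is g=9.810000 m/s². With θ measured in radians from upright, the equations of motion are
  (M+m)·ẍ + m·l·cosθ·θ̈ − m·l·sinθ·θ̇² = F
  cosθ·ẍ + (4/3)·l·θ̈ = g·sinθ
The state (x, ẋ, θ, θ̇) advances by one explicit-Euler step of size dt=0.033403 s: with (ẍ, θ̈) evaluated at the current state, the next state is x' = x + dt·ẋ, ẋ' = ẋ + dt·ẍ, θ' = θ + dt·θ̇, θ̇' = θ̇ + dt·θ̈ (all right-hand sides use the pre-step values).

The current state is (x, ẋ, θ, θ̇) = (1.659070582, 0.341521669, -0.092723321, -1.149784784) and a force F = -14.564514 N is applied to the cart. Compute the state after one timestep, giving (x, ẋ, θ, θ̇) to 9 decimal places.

sinθ=-0.092590512, cosθ=0.995704272
temp = (F + m·l·θ̇²·sinθ)/(M+m) = (-14.564514 + -0.006168149)/0.702542 = -20.739944586
θ̈ = (g·sinθ − cosθ·temp)/(l·(4/3 − m·cos²θ/(M+m))) = 34.717576302
ẍ = temp − m·l·θ̈·cosθ/(M+m) = -23.219436820
Euler: x'=1.659070582+0.033403·0.341521669=1.670478430, ẋ'=0.341521669+0.033403·-23.219436820=-0.434077179
       θ'=-0.092723321+0.033403·-1.149784784=-0.131129582, θ̇'=-1.149784784+0.033403·34.717576302=0.009886417

(1.670478430, -0.434077179, -0.131129582, 0.009886417)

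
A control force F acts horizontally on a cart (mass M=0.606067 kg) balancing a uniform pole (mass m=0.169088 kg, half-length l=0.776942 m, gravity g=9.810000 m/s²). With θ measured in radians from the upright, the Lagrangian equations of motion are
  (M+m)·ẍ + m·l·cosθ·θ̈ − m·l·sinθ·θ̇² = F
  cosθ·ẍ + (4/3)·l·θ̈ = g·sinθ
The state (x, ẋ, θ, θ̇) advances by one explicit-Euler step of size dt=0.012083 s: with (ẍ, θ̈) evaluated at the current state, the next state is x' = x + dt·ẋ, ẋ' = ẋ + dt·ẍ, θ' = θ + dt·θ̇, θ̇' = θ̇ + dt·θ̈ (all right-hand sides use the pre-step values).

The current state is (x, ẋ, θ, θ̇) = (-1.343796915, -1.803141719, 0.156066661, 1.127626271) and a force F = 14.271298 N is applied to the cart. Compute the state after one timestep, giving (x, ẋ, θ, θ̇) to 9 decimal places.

(-1.365584276, -1.541482235, 0.169691769, 0.895895540)

sinθ=0.155433885, cosθ=0.987846298
temp = (F + m·l·θ̇²·sinθ)/(M+m) = (14.271298 + 0.025964350)/0.775155 = 18.444391574
θ̈ = (g·sinθ − cosθ·temp)/(l·(4/3 − m·cos²θ/(M+m))) = -19.178244740
ẍ = temp − m·l·θ̈·cosθ/(M+m) = 21.655175400
Euler: x'=-1.343796915+0.012083·-1.803141719=-1.365584276, ẋ'=-1.803141719+0.012083·21.655175400=-1.541482235
       θ'=0.156066661+0.012083·1.127626271=0.169691769, θ̇'=1.127626271+0.012083·-19.178244740=0.895895540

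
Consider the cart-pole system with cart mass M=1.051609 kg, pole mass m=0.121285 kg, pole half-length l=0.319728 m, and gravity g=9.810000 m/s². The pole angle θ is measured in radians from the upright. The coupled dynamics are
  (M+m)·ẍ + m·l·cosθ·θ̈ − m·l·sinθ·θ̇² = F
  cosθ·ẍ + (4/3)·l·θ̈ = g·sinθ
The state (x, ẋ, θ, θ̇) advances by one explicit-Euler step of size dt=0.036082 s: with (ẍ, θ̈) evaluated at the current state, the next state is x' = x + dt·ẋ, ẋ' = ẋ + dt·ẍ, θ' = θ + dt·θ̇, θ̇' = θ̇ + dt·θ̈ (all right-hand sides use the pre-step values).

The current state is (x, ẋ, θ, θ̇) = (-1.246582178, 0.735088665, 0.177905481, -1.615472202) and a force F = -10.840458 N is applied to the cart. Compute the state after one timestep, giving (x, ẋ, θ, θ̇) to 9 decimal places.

(-1.220058709, 0.369938467, 0.119616013, -0.625503989)

sinθ=0.176968503, cosθ=0.984216515
temp = (F + m·l·θ̇²·sinθ)/(M+m) = (-10.840458 + 0.017909469)/1.172894 = -9.227217916
θ̈ = (g·sinθ − cosθ·temp)/(l·(4/3 − m·cos²θ/(M+m))) = 27.436622500
ẍ = temp − m·l·θ̈·cosθ/(M+m) = -10.120009927
Euler: x'=-1.246582178+0.036082·0.735088665=-1.220058709, ẋ'=0.735088665+0.036082·-10.120009927=0.369938467
       θ'=0.177905481+0.036082·-1.615472202=0.119616013, θ̇'=-1.615472202+0.036082·27.436622500=-0.625503989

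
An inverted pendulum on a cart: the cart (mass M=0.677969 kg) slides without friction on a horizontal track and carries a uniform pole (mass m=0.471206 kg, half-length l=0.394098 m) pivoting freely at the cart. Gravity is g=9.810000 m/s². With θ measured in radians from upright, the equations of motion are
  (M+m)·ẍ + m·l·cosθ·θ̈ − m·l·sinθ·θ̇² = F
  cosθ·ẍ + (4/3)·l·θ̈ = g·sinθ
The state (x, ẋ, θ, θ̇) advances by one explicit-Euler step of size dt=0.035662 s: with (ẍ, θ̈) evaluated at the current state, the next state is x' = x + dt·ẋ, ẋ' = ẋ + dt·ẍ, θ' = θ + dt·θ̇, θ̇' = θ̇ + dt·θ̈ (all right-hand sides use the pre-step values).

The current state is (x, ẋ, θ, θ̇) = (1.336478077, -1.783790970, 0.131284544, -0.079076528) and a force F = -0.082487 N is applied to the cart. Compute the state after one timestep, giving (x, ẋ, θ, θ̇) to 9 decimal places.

(1.272864523, -1.807464325, 0.128464517, 0.052744019)

sinθ=0.130907740, cosθ=0.991394555
temp = (F + m·l·θ̇²·sinθ)/(M+m) = (-0.082487 + 0.000152011)/1.149175 = -0.071647041
θ̈ = (g·sinθ − cosθ·temp)/(l·(4/3 − m·cos²θ/(M+m))) = 3.696386814
ẍ = temp − m·l·θ̈·cosθ/(M+m) = -0.663825786
Euler: x'=1.336478077+0.035662·-1.783790970=1.272864523, ẋ'=-1.783790970+0.035662·-0.663825786=-1.807464325
       θ'=0.131284544+0.035662·-0.079076528=0.128464517, θ̇'=-0.079076528+0.035662·3.696386814=0.052744019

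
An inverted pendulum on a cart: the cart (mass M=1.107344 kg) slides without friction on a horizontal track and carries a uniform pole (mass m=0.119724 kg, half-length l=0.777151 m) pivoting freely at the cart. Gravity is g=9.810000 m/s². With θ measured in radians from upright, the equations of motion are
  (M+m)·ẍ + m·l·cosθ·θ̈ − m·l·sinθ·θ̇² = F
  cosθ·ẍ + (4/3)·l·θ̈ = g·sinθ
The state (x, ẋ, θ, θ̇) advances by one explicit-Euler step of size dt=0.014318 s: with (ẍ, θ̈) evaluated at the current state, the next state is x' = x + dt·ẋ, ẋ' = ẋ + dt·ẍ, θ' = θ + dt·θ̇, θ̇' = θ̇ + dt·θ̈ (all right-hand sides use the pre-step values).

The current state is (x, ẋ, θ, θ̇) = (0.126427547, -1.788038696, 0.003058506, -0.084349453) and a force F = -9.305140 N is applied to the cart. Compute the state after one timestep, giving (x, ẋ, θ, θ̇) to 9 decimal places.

(0.100826409, -1.905221824, 0.001850791, 0.029153755)

sinθ=0.003058501, cosθ=0.999995323
temp = (F + m·l·θ̇²·sinθ)/(M+m) = (-9.305140 + 0.000002025)/1.227068 = -7.583229271
θ̈ = (g·sinθ − cosθ·temp)/(l·(4/3 − m·cos²θ/(M+m))) = 7.927308842
ẍ = temp − m·l·θ̈·cosθ/(M+m) = -8.184322374
Euler: x'=0.126427547+0.014318·-1.788038696=0.100826409, ẋ'=-1.788038696+0.014318·-8.184322374=-1.905221824
       θ'=0.003058506+0.014318·-0.084349453=0.001850791, θ̇'=-0.084349453+0.014318·7.927308842=0.029153755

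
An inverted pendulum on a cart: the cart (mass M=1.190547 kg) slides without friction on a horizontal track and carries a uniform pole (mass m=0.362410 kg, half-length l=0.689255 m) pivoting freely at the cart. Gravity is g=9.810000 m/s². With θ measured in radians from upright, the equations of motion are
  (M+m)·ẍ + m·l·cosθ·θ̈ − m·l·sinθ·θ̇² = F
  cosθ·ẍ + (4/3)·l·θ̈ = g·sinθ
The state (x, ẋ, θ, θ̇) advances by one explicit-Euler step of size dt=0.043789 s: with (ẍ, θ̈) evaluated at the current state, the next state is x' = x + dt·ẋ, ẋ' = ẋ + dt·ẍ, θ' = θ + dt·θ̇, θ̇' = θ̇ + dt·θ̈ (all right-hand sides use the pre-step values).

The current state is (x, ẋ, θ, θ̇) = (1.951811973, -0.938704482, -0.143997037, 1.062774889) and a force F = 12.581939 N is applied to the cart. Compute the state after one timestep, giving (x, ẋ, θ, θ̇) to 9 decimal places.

sinθ=-0.143499919, cosθ=0.989650329
temp = (F + m·l·θ̇²·sinθ)/(M+m) = (12.581939 + -0.040486881)/1.552957 = 8.075852788
θ̈ = (g·sinθ − cosθ·temp)/(l·(4/3 − m·cos²θ/(M+m))) = -12.344565180
ẍ = temp − m·l·θ̈·cosθ/(M+m) = 10.040923748
Euler: x'=1.951811973+0.043789·-0.938704482=1.910707042, ẋ'=-0.938704482+0.043789·10.040923748=-0.499022472
       θ'=-0.143997037+0.043789·1.062774889=-0.097459187, θ̇'=1.062774889+0.043789·-12.344565180=0.522218724

(1.910707042, -0.499022472, -0.097459187, 0.522218724)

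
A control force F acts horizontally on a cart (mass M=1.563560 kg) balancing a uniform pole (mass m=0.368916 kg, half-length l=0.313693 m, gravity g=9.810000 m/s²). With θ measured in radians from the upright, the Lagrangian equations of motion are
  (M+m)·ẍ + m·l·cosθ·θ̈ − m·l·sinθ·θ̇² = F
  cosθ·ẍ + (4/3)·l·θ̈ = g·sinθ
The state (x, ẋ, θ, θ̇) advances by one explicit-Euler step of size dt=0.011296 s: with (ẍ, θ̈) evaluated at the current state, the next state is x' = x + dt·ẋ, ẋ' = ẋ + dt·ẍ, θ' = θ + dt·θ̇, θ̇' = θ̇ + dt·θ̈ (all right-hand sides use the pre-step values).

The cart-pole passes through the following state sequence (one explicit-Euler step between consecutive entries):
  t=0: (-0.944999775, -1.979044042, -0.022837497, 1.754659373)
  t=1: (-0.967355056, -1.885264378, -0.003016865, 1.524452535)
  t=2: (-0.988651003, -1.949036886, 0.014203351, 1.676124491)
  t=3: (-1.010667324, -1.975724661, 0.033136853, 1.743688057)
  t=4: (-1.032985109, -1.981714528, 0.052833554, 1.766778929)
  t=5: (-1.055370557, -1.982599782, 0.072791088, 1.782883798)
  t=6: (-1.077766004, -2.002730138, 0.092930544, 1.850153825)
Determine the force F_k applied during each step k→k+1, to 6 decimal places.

F_0 = 13.693768 N
F_1 = -9.355286 N
F_2 = -3.878147 N
F_3 = -0.799947 N
F_4 = -0.005760 N
F_5 = -2.783227 N

step 0→1:
  ẍ = (ẋ'−ẋ)/dt = (-1.885264378−-1.979044042)/0.011296 = 8.302024
  θ̈ = (θ̇'−θ̇)/dt = (1.524452535−1.754659373)/0.011296 = -20.379501
  sinθ=-0.022836, cosθ=0.999739
  F = (M+m)·ẍ + m·l·cosθ·θ̈ − m·l·sinθ·θ̇² = 16.043462 + -2.357831 − -0.008136 = 13.693768
step 1→2:
  ẍ = (ẋ'−ẋ)/dt = (-1.949036886−-1.885264378)/0.011296 = -5.645583
  θ̈ = (θ̇'−θ̇)/dt = (1.676124491−1.524452535)/0.011296 = 13.427050
  sinθ=-0.003017, cosθ=0.999995
  F = (M+m)·ẍ + m·l·cosθ·θ̈ − m·l·sinθ·θ̇² = -10.909954 + 1.553857 − -0.000811 = -9.355286
step 2→3:
  ẍ = (ẋ'−ẋ)/dt = (-1.975724661−-1.949036886)/0.011296 = -2.362586
  θ̈ = (θ̇'−θ̇)/dt = (1.743688057−1.676124491)/0.011296 = 5.981194
  sinθ=0.014203, cosθ=0.999899
  F = (M+m)·ẍ + m·l·cosθ·θ̈ − m·l·sinθ·θ̇² = -4.565641 + 0.692112 − 0.004618 = -3.878147
step 3→4:
  ẍ = (ẋ'−ẋ)/dt = (-1.981714528−-1.975724661)/0.011296 = -0.530264
  θ̈ = (θ̇'−θ̇)/dt = (1.766778929−1.743688057)/0.011296 = 2.044164
  sinθ=0.033131, cosθ=0.999451
  F = (M+m)·ẍ + m·l·cosθ·θ̈ − m·l·sinθ·θ̇² = -1.024723 + 0.236434 − 0.011657 = -0.799947
step 4→5:
  ẍ = (ẋ'−ẋ)/dt = (-1.982599782−-1.981714528)/0.011296 = -0.078369
  θ̈ = (θ̇'−θ̇)/dt = (1.782883798−1.766778929)/0.011296 = 1.425714
  sinθ=0.052809, cosθ=0.998605
  F = (M+m)·ẍ + m·l·cosθ·θ̈ − m·l·sinθ·θ̇² = -0.151446 + 0.164763 − 0.019077 = -0.005760
step 5→6:
  ẍ = (ẋ'−ẋ)/dt = (-2.002730138−-1.982599782)/0.011296 = -1.782078
  θ̈ = (θ̇'−θ̇)/dt = (1.850153825−1.782883798)/0.011296 = 5.955208
  sinθ=0.072727, cosθ=0.997352
  F = (M+m)·ẍ + m·l·cosθ·θ̈ − m·l·sinθ·θ̇² = -3.443824 + 0.687350 − 0.026753 = -2.783227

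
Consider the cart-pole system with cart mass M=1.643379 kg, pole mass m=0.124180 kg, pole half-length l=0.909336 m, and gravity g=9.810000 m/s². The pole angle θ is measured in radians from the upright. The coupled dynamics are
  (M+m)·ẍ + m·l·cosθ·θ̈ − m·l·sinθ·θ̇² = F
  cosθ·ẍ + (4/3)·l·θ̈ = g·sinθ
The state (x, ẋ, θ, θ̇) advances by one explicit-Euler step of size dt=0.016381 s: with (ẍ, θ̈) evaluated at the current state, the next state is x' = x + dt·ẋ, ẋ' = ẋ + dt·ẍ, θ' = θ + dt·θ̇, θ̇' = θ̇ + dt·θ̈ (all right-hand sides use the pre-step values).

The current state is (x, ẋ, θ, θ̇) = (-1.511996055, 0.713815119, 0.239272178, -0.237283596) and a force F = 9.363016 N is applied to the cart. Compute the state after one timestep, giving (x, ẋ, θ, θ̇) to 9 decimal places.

(-1.500303050, 0.803091952, 0.235385235, -0.277408016)

sinθ=0.236995602, cosθ=0.971510723
temp = (F + m·l·θ̇²·sinθ)/(M+m) = (9.363016 + 0.001506787)/1.767559 = 5.297997287
θ̈ = (g·sinθ − cosθ·temp)/(l·(4/3 − m·cos²θ/(M+m))) = -2.449448781
ẍ = temp − m·l·θ̈·cosθ/(M+m) = 5.450023362
Euler: x'=-1.511996055+0.016381·0.713815119=-1.500303050, ẋ'=0.713815119+0.016381·5.450023362=0.803091952
       θ'=0.239272178+0.016381·-0.237283596=0.235385235, θ̇'=-0.237283596+0.016381·-2.449448781=-0.277408016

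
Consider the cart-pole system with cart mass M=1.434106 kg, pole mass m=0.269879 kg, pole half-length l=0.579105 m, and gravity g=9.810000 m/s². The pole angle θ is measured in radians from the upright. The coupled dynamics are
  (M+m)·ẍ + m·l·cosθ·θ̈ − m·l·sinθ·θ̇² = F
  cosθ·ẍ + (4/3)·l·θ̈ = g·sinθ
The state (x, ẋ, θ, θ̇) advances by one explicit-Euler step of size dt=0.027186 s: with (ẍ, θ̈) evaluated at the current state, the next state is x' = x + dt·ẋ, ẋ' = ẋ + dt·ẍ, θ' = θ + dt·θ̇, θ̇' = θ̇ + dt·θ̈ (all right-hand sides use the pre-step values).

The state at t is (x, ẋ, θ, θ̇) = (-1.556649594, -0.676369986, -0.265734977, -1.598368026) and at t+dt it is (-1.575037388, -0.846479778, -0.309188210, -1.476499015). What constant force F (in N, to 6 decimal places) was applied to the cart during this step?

F = -9.881398 N

ẍ = (ẋ'−ẋ)/dt = (-0.846479778−-0.676369986)/0.027186 = -6.257257
θ̈ = (θ̇'−θ̇)/dt = (-1.476499015−-1.598368026)/0.027186 = 4.482786
sinθ=-0.262619, cosθ=0.964900
F = (M+m)·ẍ + m·l·cosθ·θ̈ − m·l·sinθ·θ̇² = -10.662272 + 0.676015 − -0.104859 = -9.881398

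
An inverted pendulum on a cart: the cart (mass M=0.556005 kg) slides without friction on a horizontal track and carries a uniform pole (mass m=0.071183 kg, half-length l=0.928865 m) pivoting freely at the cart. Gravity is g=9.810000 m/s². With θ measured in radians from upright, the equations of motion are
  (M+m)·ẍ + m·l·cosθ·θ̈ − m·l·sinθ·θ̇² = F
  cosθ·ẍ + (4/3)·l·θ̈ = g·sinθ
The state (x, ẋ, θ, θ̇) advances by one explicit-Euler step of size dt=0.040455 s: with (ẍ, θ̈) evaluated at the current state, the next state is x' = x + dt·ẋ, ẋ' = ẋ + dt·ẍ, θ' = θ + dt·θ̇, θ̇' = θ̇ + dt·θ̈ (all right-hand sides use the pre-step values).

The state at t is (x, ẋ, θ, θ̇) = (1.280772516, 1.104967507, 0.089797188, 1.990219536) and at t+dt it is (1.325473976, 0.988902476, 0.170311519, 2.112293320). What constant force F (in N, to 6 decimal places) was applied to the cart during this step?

ẍ = (ẋ'−ẋ)/dt = (0.988902476−1.104967507)/0.040455 = -2.868991
θ̈ = (θ̇'−θ̇)/dt = (2.112293320−1.990219536)/0.040455 = 3.017520
sinθ=0.089677, cosθ=0.995971
F = (M+m)·ẍ + m·l·cosθ·θ̈ − m·l·sinθ·θ̇² = -1.799397 + 0.198713 − 0.023486 = -1.624170

F = -1.624170 N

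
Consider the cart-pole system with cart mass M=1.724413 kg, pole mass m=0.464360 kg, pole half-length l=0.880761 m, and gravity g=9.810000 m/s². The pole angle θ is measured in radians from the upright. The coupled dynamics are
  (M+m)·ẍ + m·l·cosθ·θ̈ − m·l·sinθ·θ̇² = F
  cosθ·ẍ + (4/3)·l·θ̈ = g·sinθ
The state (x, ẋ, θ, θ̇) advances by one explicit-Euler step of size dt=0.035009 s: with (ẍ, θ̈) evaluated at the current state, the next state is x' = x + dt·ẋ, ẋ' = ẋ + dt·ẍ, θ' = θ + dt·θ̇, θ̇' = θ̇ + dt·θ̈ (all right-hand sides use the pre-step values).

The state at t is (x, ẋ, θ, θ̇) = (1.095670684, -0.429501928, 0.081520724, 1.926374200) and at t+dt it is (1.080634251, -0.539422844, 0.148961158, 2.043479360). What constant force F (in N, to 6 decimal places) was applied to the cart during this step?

F = -5.632348 N

ẍ = (ẋ'−ẋ)/dt = (-0.539422844−-0.429501928)/0.035009 = -3.139790
θ̈ = (θ̇'−θ̇)/dt = (2.043479360−1.926374200)/0.035009 = 3.345002
sinθ=0.081430, cosθ=0.996679
F = (M+m)·ẍ + m·l·cosθ·θ̈ − m·l·sinθ·θ̇² = -6.872288 + 1.363529 − 0.123589 = -5.632348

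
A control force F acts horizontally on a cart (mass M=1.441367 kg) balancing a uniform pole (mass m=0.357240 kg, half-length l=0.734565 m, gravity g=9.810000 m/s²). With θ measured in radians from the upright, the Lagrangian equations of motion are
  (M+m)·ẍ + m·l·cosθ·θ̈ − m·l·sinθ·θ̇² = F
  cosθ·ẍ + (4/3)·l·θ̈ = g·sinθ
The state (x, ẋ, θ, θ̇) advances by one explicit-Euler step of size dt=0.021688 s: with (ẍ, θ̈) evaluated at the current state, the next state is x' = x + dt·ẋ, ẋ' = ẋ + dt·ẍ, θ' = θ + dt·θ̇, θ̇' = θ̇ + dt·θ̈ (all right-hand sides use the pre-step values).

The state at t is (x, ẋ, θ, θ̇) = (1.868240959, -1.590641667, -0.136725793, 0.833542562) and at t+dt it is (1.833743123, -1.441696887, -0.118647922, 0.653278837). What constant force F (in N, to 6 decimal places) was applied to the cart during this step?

F = 10.216224 N

ẍ = (ẋ'−ẋ)/dt = (-1.441696887−-1.590641667)/0.021688 = 6.867612
θ̈ = (θ̇'−θ̇)/dt = (0.653278837−0.833542562)/0.021688 = -8.311680
sinθ=-0.136300, cosθ=0.990668
F = (M+m)·ẍ + m·l·cosθ·θ̈ − m·l·sinθ·θ̇² = 12.352136 + -2.160763 − -0.024851 = 10.216224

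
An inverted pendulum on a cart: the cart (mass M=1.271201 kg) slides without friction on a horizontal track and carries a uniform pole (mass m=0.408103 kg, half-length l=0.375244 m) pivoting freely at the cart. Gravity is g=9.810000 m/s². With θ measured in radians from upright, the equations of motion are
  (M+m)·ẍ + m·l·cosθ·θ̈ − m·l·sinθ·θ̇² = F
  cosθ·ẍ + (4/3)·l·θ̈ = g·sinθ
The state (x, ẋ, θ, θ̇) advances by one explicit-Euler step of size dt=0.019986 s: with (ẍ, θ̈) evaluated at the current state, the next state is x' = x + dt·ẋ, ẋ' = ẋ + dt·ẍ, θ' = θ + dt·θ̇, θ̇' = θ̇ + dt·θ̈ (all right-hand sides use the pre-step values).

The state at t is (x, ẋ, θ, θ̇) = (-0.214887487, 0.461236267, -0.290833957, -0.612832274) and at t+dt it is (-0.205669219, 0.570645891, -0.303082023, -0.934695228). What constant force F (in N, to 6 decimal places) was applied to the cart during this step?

F = 6.846894 N

ẍ = (ẋ'−ẋ)/dt = (0.570645891−0.461236267)/0.019986 = 5.474313
θ̈ = (θ̇'−θ̇)/dt = (-0.934695228−-0.612832274)/0.019986 = -16.104421
sinθ=-0.286751, cosθ=0.958005
F = (M+m)·ẍ + m·l·cosθ·θ̈ − m·l·sinθ·θ̇² = 9.193036 + -2.362634 − -0.016492 = 6.846894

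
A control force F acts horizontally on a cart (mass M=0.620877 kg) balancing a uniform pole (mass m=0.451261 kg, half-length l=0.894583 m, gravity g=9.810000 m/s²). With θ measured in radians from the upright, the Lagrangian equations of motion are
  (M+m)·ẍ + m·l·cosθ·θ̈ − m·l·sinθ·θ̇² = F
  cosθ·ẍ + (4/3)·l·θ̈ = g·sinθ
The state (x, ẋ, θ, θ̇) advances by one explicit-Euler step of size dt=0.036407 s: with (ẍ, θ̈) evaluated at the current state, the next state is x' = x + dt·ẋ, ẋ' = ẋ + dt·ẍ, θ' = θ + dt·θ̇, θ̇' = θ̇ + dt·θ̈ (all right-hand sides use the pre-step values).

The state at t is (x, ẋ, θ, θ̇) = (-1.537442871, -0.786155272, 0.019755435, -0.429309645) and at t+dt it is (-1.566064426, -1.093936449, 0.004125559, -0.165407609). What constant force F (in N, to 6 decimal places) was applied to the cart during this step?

F = -6.139574 N

ẍ = (ẋ'−ẋ)/dt = (-1.093936449−-0.786155272)/0.036407 = -8.453901
θ̈ = (θ̇'−θ̇)/dt = (-0.165407609−-0.429309645)/0.036407 = 7.248662
sinθ=0.019754, cosθ=0.999805
F = (M+m)·ẍ + m·l·cosθ·θ̈ − m·l·sinθ·θ̇² = -9.063749 + 2.925644 − 0.001470 = -6.139574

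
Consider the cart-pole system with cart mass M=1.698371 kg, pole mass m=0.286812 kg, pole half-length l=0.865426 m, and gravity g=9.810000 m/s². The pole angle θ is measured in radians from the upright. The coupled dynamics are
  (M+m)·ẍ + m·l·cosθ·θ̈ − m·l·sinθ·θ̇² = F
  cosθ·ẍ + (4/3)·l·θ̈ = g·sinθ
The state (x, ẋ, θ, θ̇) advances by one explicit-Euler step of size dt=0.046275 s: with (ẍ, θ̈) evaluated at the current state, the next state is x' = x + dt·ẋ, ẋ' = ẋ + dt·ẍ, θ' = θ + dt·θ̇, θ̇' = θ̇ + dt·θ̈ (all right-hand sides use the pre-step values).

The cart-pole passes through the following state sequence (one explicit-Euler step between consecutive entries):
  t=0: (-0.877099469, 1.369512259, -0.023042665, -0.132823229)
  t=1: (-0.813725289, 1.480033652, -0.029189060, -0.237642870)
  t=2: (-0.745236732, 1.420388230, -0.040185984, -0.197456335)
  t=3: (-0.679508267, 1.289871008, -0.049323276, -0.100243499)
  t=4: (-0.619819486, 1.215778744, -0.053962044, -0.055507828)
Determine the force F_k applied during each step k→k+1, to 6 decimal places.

step 0→1:
  ẍ = (ẋ'−ẋ)/dt = (1.480033652−1.369512259)/0.046275 = 2.388361
  θ̈ = (θ̇'−θ̇)/dt = (-0.237642870−-0.132823229)/0.046275 = -2.265146
  sinθ=-0.023041, cosθ=0.999735
  F = (M+m)·ẍ + m·l·cosθ·θ̈ − m·l·sinθ·θ̇² = 4.741333 + -0.562093 − -0.000101 = 4.179341
step 1→2:
  ẍ = (ẋ'−ẋ)/dt = (1.420388230−1.480033652)/0.046275 = -1.288934
  θ̈ = (θ̇'−θ̇)/dt = (-0.197456335−-0.237642870)/0.046275 = 0.868429
  sinθ=-0.029185, cosθ=0.999574
  F = (M+m)·ẍ + m·l·cosθ·θ̈ − m·l·sinθ·θ̇² = -2.558770 + 0.215465 − -0.000409 = -2.342896
step 2→3:
  ẍ = (ẋ'−ẋ)/dt = (1.289871008−1.420388230)/0.046275 = -2.820469
  θ̈ = (θ̇'−θ̇)/dt = (-0.100243499−-0.197456335)/0.046275 = 2.100764
  sinθ=-0.040175, cosθ=0.999193
  F = (M+m)·ẍ + m·l·cosθ·θ̈ − m·l·sinθ·θ̇² = -5.599148 + 0.521019 − -0.000389 = -5.077740
step 3→4:
  ẍ = (ẋ'−ẋ)/dt = (1.215778744−1.289871008)/0.046275 = -1.601129
  θ̈ = (θ̇'−θ̇)/dt = (-0.055507828−-0.100243499)/0.046275 = 0.966735
  sinθ=-0.049303, cosθ=0.998784
  F = (M+m)·ẍ + m·l·cosθ·θ̈ − m·l·sinθ·θ̇² = -3.178535 + 0.239666 − -0.000123 = -2.938746

F_0 = 4.179341 N
F_1 = -2.342896 N
F_2 = -5.077740 N
F_3 = -2.938746 N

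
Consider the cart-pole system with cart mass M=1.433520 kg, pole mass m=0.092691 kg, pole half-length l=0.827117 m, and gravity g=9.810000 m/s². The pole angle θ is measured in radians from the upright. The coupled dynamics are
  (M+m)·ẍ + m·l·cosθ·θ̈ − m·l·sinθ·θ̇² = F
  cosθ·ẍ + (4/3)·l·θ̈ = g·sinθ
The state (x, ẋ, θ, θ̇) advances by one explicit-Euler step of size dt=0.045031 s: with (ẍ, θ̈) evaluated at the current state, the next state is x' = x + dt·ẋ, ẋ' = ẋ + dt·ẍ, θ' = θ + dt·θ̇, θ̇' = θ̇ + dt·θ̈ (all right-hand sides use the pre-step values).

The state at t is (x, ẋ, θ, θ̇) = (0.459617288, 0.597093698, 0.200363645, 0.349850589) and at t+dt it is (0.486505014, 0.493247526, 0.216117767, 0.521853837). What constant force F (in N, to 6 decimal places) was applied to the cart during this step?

ẍ = (ẋ'−ẋ)/dt = (0.493247526−0.597093698)/0.045031 = -2.306104
θ̈ = (θ̇'−θ̇)/dt = (0.521853837−0.349850589)/0.045031 = 3.819663
sinθ=0.199026, cosθ=0.979994
F = (M+m)·ẍ + m·l·cosθ·θ̈ − m·l·sinθ·θ̇² = -3.519601 + 0.286981 − 0.001868 = -3.234488

F = -3.234488 N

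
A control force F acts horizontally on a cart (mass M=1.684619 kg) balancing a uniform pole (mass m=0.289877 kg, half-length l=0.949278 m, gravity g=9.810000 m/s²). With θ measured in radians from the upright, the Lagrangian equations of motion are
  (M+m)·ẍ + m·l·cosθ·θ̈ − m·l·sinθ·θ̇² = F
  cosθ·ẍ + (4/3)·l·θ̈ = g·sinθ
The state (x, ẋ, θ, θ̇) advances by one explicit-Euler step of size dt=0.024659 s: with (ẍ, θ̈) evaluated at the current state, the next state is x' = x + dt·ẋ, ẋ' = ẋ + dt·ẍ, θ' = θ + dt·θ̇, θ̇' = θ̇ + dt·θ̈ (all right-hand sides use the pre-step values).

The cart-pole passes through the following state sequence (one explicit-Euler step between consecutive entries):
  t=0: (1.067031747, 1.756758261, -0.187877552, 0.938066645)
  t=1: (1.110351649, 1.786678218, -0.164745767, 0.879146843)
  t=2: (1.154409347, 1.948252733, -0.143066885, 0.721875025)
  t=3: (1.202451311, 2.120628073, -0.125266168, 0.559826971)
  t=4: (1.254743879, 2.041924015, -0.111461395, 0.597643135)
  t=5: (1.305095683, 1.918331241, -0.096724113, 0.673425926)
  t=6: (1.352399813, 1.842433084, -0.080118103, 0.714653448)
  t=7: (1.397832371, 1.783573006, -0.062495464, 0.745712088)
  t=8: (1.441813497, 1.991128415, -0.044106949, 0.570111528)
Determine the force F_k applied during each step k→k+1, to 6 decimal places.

step 0→1:
  ẍ = (ẋ'−ẋ)/dt = (1.786678218−1.756758261)/0.024659 = 1.213348
  θ̈ = (θ̇'−θ̇)/dt = (0.879146843−0.938066645)/0.024659 = -2.389383
  sinθ=-0.186774, cosθ=0.982403
  F = (M+m)·ẍ + m·l·cosθ·θ̈ − m·l·sinθ·θ̇² = 2.395751 + -0.645926 − -0.045226 = 1.795052
step 1→2:
  ẍ = (ẋ'−ẋ)/dt = (1.948252733−1.786678218)/0.024659 = 6.552355
  θ̈ = (θ̇'−θ̇)/dt = (0.721875025−0.879146843)/0.024659 = -6.377867
  sinθ=-0.164002, cosθ=0.986460
  F = (M+m)·ẍ + m·l·cosθ·θ̈ − m·l·sinθ·θ̇² = 12.937598 + -1.731259 − -0.034880 = 11.241219
step 2→3:
  ẍ = (ẋ'−ẋ)/dt = (2.120628073−1.948252733)/0.024659 = 6.990362
  θ̈ = (θ̇'−θ̇)/dt = (0.559826971−0.721875025)/0.024659 = -6.571558
  sinθ=-0.142579, cosθ=0.989783
  F = (M+m)·ẍ + m·l·cosθ·θ̈ − m·l·sinθ·θ̇² = 13.802442 + -1.789846 − -0.020445 = 12.033041
step 3→4:
  ẍ = (ẋ'−ẋ)/dt = (2.041924015−2.120628073)/0.024659 = -3.191697
  θ̈ = (θ̇'−θ̇)/dt = (0.597643135−0.559826971)/0.024659 = 1.533564
  sinθ=-0.124939, cosθ=0.992164
  F = (M+m)·ẍ + m·l·cosθ·θ̈ − m·l·sinθ·θ̇² = -6.301993 + 0.418690 − -0.010775 = -5.872528
step 4→5:
  ẍ = (ẋ'−ẋ)/dt = (1.918331241−2.041924015)/0.024659 = -5.012076
  θ̈ = (θ̇'−θ̇)/dt = (0.673425926−0.597643135)/0.024659 = 3.073231
  sinθ=-0.111231, cosθ=0.993795
  F = (M+m)·ẍ + m·l·cosθ·θ̈ − m·l·sinθ·θ̇² = -9.896323 + 0.840425 − -0.010932 = -9.044966
step 5→6:
  ẍ = (ẋ'−ẋ)/dt = (1.842433084−1.918331241)/0.024659 = -3.077909
  θ̈ = (θ̇'−θ̇)/dt = (0.714653448−0.673425926)/0.024659 = 1.671906
  sinθ=-0.096573, cosθ=0.995326
  F = (M+m)·ẍ + m·l·cosθ·θ̈ − m·l·sinθ·θ̇² = -6.077319 + 0.457914 − -0.012052 = -5.607353
step 6→7:
  ẍ = (ẋ'−ẋ)/dt = (1.783573006−1.842433084)/0.024659 = -2.386961
  θ̈ = (θ̇'−θ̇)/dt = (0.745712088−0.714653448)/0.024659 = 1.259526
  sinθ=-0.080032, cosθ=0.996792
  F = (M+m)·ẍ + m·l·cosθ·θ̈ − m·l·sinθ·θ̇² = -4.713045 + 0.345477 − -0.011248 = -4.356321
step 7→8:
  ẍ = (ẋ'−ẋ)/dt = (1.991128415−1.783573006)/0.024659 = 8.417025
  θ̈ = (θ̇'−θ̇)/dt = (0.570111528−0.745712088)/0.024659 = -7.121155
  sinθ=-0.062455, cosθ=0.998048
  F = (M+m)·ẍ + m·l·cosθ·θ̈ − m·l·sinθ·θ̇² = 16.619381 + -1.955730 − -0.009557 = 14.673208

F_0 = 1.795052 N
F_1 = 11.241219 N
F_2 = 12.033041 N
F_3 = -5.872528 N
F_4 = -9.044966 N
F_5 = -5.607353 N
F_6 = -4.356321 N
F_7 = 14.673208 N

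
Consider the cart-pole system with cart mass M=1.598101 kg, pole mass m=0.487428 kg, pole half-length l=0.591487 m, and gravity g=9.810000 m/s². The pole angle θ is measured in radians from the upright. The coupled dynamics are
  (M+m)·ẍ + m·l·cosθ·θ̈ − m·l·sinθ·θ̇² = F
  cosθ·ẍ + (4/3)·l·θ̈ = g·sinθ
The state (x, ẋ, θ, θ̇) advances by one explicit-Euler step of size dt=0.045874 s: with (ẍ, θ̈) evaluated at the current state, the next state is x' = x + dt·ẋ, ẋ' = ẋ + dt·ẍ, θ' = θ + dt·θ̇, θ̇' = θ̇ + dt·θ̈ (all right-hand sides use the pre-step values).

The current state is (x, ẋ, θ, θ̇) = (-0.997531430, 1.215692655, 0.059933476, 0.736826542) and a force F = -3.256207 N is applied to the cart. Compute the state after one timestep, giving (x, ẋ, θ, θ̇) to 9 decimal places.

sinθ=0.059897602, cosθ=0.998204527
temp = (F + m·l·θ̇²·sinθ)/(M+m) = (-3.256207 + 0.009375526)/2.085529 = -1.556838325
θ̈ = (g·sinθ − cosθ·temp)/(l·(4/3 − m·cos²θ/(M+m))) = 3.290255137
ẍ = temp − m·l·θ̈·cosθ/(M+m) = -2.010872512
Euler: x'=-0.997531430+0.045874·1.215692655=-0.941762745, ẋ'=1.215692655+0.045874·-2.010872512=1.123445889
       θ'=0.059933476+0.045874·0.736826542=0.093734657, θ̇'=0.736826542+0.045874·3.290255137=0.887763706

(-0.941762745, 1.123445889, 0.093734657, 0.887763706)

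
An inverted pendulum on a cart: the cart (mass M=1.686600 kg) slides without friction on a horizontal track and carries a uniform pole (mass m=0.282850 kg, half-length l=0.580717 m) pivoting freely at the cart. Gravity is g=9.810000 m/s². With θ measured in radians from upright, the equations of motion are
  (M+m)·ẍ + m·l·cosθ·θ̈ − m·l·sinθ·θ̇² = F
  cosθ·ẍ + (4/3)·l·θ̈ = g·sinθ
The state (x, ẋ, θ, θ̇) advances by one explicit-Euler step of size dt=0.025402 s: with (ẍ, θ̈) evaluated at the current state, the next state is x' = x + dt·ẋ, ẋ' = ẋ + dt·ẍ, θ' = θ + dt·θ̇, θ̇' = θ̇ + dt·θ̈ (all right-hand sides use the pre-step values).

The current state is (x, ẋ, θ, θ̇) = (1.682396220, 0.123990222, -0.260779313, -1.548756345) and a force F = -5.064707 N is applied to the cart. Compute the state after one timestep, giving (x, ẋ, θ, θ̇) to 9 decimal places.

(1.685545820, 0.057340098, -0.300120822, -1.548567588)

sinθ=-0.257833594, cosθ=0.966189338
temp = (F + m·l·θ̇²·sinθ)/(M+m) = (-5.064707 + -0.101584260)/1.969450 = -2.623215243
θ̈ = (g·sinθ − cosθ·temp)/(l·(4/3 − m·cos²θ/(M+m))) = 0.007430796
ẍ = temp − m·l·θ̈·cosθ/(M+m) = -2.623814031
Euler: x'=1.682396220+0.025402·0.123990222=1.685545820, ẋ'=0.123990222+0.025402·-2.623814031=0.057340098
       θ'=-0.260779313+0.025402·-1.548756345=-0.300120822, θ̇'=-1.548756345+0.025402·0.007430796=-1.548567588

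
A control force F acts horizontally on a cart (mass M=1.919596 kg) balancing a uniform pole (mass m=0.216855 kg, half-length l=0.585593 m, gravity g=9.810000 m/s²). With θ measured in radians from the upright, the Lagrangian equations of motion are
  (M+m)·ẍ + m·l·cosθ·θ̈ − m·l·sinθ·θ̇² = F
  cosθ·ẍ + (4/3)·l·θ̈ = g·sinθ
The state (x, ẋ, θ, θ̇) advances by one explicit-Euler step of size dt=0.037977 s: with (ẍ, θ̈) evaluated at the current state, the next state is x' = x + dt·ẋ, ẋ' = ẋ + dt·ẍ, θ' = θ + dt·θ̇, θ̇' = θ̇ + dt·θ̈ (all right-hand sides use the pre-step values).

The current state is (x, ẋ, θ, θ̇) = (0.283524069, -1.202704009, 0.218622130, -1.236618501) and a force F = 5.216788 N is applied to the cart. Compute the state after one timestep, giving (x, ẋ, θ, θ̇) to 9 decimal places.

sinθ=0.216884757, cosθ=0.976197215
temp = (F + m·l·θ̇²·sinθ)/(M+m) = (5.216788 + 0.042117814)/2.136451 = 2.461514827
θ̈ = (g·sinθ − cosθ·temp)/(l·(4/3 − m·cos²θ/(M+m))) = -0.380149702
ẍ = temp − m·l·θ̈·cosθ/(M+m) = 2.483572749
Euler: x'=0.283524069+0.037977·-1.202704009=0.237848979, ẋ'=-1.202704009+0.037977·2.483572749=-1.108385367
       θ'=0.218622130+0.037977·-1.236618501=0.171659069, θ̇'=-1.236618501+0.037977·-0.380149702=-1.251055446

(0.237848979, -1.108385367, 0.171659069, -1.251055446)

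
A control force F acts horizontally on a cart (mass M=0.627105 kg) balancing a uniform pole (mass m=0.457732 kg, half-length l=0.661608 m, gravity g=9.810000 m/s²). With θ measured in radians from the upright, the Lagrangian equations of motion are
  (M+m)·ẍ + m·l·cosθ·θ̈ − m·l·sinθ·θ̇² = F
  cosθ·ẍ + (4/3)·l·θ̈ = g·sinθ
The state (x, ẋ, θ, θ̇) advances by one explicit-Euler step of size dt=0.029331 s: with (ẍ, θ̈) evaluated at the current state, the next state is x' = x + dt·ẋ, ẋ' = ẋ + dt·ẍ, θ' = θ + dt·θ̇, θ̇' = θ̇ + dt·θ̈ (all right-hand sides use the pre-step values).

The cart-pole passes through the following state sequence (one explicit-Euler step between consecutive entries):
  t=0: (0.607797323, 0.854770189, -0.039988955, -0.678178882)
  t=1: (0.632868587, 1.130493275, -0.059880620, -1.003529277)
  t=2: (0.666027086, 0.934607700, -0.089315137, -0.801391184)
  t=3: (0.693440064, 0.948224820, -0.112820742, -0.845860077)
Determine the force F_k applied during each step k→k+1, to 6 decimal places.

F_0 = 6.846949 N
F_1 = -5.143465 N
F_2 = 0.063685 N

step 0→1:
  ẍ = (ẋ'−ẋ)/dt = (1.130493275−0.854770189)/0.029331 = 9.400398
  θ̈ = (θ̇'−θ̇)/dt = (-1.003529277−-0.678178882)/0.029331 = -11.092373
  sinθ=-0.039978, cosθ=0.999201
  F = (M+m)·ẍ + m·l·cosθ·θ̈ − m·l·sinθ·θ̇² = 10.197900 + -3.356519 − -0.005568 = 6.846949
step 1→2:
  ẍ = (ẋ'−ẋ)/dt = (0.934607700−1.130493275)/0.029331 = -6.678449
  θ̈ = (θ̇'−θ̇)/dt = (-0.801391184−-1.003529277)/0.029331 = 6.891620
  sinθ=-0.059845, cosθ=0.998208
  F = (M+m)·ẍ + m·l·cosθ·θ̈ − m·l·sinθ·θ̇² = -7.245028 + 2.083312 − -0.018252 = -5.143465
step 2→3:
  ẍ = (ẋ'−ẋ)/dt = (0.948224820−0.934607700)/0.029331 = 0.464257
  θ̈ = (θ̇'−θ̇)/dt = (-0.845860077−-0.801391184)/0.029331 = -1.516106
  sinθ=-0.089196, cosθ=0.996014
  F = (M+m)·ẍ + m·l·cosθ·θ̈ − m·l·sinθ·θ̇² = 0.503643 + -0.457306 − -0.017348 = 0.063685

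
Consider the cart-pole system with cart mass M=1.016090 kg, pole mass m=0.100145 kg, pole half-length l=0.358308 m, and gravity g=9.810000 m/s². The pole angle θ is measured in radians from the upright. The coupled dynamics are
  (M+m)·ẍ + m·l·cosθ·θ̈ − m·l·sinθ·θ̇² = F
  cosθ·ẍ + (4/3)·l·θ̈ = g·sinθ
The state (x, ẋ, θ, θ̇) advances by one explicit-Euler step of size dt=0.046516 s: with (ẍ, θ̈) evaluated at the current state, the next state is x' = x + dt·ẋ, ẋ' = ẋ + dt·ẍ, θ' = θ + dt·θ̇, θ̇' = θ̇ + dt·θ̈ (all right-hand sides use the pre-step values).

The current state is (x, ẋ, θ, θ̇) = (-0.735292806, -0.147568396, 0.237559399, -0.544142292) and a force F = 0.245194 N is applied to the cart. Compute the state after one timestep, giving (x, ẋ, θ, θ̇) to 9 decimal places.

(-0.742157098, -0.144045359, 0.212248076, -0.326530486)

sinθ=0.235331272, cosθ=0.971915219
temp = (F + m·l·θ̇²·sinθ)/(M+m) = (0.245194 + 0.002500290)/1.116235 = 0.221901562
θ̈ = (g·sinθ − cosθ·temp)/(l·(4/3 − m·cos²θ/(M+m))) = 4.678214069
ẍ = temp − m·l·θ̈·cosθ/(M+m) = 0.075738170
Euler: x'=-0.735292806+0.046516·-0.147568396=-0.742157098, ẋ'=-0.147568396+0.046516·0.075738170=-0.144045359
       θ'=0.237559399+0.046516·-0.544142292=0.212248076, θ̇'=-0.544142292+0.046516·4.678214069=-0.326530486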